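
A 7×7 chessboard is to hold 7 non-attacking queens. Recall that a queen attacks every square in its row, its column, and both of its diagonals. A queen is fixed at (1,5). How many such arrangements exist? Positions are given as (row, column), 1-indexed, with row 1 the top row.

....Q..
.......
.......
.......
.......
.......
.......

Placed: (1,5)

Branch on row 2: col 1 → 2; col 2 → 1; col 3 → 1; col 7 → 2.
Sum: 2 + 1 + 1 + 2 = 6.

6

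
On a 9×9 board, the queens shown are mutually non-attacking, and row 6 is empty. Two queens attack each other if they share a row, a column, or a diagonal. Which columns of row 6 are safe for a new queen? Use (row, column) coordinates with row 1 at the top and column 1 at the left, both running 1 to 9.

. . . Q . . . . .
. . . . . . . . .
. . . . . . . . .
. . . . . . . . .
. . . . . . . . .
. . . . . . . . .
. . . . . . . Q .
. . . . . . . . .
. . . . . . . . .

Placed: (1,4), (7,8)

(1,4) attacks row 6 at column 4 and diagonals 9.
(7,8) attacks row 6 at column 8 and diagonals 7, 9.
Attacked columns: {4, 7, 8, 9}. Safe: {1, 2, 3, 5, 6}.

columns 1, 2, 3, 5, 6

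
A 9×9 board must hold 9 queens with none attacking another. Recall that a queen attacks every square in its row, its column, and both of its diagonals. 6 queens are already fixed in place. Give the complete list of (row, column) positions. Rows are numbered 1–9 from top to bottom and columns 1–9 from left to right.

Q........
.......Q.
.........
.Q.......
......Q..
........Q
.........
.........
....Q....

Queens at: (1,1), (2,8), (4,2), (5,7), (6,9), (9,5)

Row 3: attacked by (1,1)→{1,3}; (2,8)→{7,8,9}; (4,2)→{1,2,3}; (5,7)→{5,7,9}; (6,9)→{6,9}; (9,5)→{5}. Safe: 4. Place at column 4.
Row 7: attacked by (1,1)→{1,7}; (2,8)→{3,8}; (3,4)→{4,8}; (4,2)→{2,5}; (5,7)→{5,7,9}; (6,9)→{8,9}; (9,5)→{3,5,7}. Safe: 6. Place at column 6.
Row 8: attacked by (1,1)→{1,8}; (2,8)→{2,8}; (3,4)→{4,9}; (4,2)→{2,6}; (5,7)→{4,7}; (6,9)→{7,9}; (7,6)→{5,6,7}; (9,5)→{4,5,6}. Safe: 3. Place at column 3.
Columns [1, 8, 4, 2, 7, 9, 6, 3, 5], r−c [0, -6, -1, 2, -2, -3, 1, 5, 4], r+c [2, 10, 7, 6, 12, 15, 13, 11, 14] are all distinct, so no two queens attack.

(1,1) (2,8) (3,4) (4,2) (5,7) (6,9) (7,6) (8,3) (9,5)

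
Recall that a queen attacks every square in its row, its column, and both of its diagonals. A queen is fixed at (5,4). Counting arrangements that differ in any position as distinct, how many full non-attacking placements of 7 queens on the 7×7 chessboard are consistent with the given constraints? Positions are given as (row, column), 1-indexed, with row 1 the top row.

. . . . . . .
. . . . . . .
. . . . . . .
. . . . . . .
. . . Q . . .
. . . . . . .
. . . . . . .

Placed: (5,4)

4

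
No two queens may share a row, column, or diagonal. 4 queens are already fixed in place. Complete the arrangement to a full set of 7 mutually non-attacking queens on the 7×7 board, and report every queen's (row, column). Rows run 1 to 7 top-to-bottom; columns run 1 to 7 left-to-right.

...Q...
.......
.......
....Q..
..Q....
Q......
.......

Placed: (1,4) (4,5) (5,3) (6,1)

Row 2: attacked by (1,4)→{3,4,5}; (4,5)→{3,5,7}; (5,3)→{3,6}; (6,1)→{1,5}. Safe: 2. Place at column 2.
Row 3: attacked by (1,4)→{2,4,6}; (2,2)→{1,2,3}; (4,5)→{4,5,6}; (5,3)→{1,3,5}; (6,1)→{1,4}. Safe: 7. Place at column 7.
Row 7: attacked by (1,4)→{4}; (2,2)→{2,7}; (3,7)→{3,7}; (4,5)→{2,5}; (5,3)→{1,3,5}; (6,1)→{1,2}. Safe: 6. Place at column 6.
Columns [4, 2, 7, 5, 3, 1, 6], r−c [-3, 0, -4, -1, 2, 5, 1], r+c [5, 4, 10, 9, 8, 7, 13] are all distinct, so no two queens attack.

(1,4) (2,2) (3,7) (4,5) (5,3) (6,1) (7,6)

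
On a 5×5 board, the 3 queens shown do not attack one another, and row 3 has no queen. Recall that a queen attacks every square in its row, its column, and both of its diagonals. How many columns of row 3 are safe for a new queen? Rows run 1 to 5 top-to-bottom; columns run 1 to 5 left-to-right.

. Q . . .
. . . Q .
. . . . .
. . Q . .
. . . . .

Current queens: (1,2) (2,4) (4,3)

(1,2) attacks row 3 at column 2 and diagonals 4.
(2,4) attacks row 3 at column 4 and diagonals 3, 5.
(4,3) attacks row 3 at column 3 and diagonals 2, 4.
Attacked columns: {2, 3, 4, 5}. Safe: {1}.

1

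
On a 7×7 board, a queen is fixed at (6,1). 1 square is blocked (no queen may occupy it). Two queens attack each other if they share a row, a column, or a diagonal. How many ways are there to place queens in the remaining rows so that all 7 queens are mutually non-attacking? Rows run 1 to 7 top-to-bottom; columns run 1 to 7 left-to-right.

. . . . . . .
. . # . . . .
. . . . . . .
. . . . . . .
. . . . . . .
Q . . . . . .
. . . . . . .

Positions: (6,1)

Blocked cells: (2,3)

Branch on row 1: col 2 → 1; col 3 → 1; col 4 → 2; col 5 → 2; col 7 → 0.
Sum: 1 + 1 + 2 + 2 + 0 = 6.

6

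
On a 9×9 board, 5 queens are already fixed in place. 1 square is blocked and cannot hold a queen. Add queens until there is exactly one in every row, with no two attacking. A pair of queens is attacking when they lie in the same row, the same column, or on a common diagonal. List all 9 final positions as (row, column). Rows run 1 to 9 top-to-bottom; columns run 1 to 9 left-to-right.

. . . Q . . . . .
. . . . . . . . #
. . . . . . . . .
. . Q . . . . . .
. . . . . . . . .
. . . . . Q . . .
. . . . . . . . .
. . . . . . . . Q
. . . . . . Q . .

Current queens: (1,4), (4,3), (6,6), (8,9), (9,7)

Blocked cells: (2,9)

Row 2: attacked by (1,4)→{3,4,5}; (4,3)→{1,3,5}; (6,6)→{2,6}; (8,9)→{3,9}; (9,7)→{7}. Blocked: 9. Safe: 8. Place at column 8.
Row 3: attacked by (1,4)→{2,4,6}; (2,8)→{7,8,9}; (4,3)→{2,3,4}; (6,6)→{3,6,9}; (8,9)→{4,9}; (9,7)→{1,7}. Safe: 5. Place at column 5.
Row 5: attacked by (1,4)→{4,8}; (2,8)→{5,8}; (3,5)→{3,5,7}; (4,3)→{2,3,4}; (6,6)→{5,6,7}; (8,9)→{6,9}; (9,7)→{3,7}. Safe: 1. Place at column 1.
Row 7: attacked by (1,4)→{4}; (2,8)→{3,8}; (3,5)→{1,5,9}; (4,3)→{3,6}; (5,1)→{1,3}; (6,6)→{5,6,7}; (8,9)→{8,9}; (9,7)→{5,7,9}. Safe: 2. Place at column 2.
Columns [4, 8, 5, 3, 1, 6, 2, 9, 7], r−c [-3, -6, -2, 1, 4, 0, 5, -1, 2], r+c [5, 10, 8, 7, 6, 12, 9, 17, 16] are all distinct, so no two queens attack.

(1,4) (2,8) (3,5) (4,3) (5,1) (6,6) (7,2) (8,9) (9,7)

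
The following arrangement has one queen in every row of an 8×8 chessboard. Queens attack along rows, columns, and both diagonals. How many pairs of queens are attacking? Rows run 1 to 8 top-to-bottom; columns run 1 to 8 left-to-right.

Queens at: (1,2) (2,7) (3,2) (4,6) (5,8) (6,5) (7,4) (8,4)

4

Same column: (1,2)–(3,2) (column 2); (7,4)–(8,4) (column 4).
Same diagonal: (3,2)–(6,5) (|3−6| = |2−5| = 3); (6,5)–(7,4) (|6−7| = |5−4| = 1).
Total attacking pairs: 4.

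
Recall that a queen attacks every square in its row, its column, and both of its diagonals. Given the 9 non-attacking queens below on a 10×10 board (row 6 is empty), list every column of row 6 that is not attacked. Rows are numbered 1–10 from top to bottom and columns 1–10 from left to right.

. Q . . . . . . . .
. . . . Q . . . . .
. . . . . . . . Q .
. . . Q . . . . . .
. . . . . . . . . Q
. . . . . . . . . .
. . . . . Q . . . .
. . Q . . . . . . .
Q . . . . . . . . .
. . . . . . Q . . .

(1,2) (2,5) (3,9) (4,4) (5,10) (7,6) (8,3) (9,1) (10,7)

columns 8

(1,2) attacks row 6 at column 2 and diagonals 7.
(2,5) attacks row 6 at column 5 and diagonals 1, 9.
(3,9) attacks row 6 at column 9 and diagonals 6.
(4,4) attacks row 6 at column 4 and diagonals 2, 6.
(5,10) attacks row 6 at column 10 and diagonals 9.
(7,6) attacks row 6 at column 6 and diagonals 5, 7.
(8,3) attacks row 6 at column 3 and diagonals 1, 5.
(9,1) attacks row 6 at column 1 and diagonals 4.
(10,7) attacks row 6 at column 7 and diagonals 3.
Attacked columns: {1, 2, 3, 4, 5, 6, 7, 9, 10}. Safe: {8}.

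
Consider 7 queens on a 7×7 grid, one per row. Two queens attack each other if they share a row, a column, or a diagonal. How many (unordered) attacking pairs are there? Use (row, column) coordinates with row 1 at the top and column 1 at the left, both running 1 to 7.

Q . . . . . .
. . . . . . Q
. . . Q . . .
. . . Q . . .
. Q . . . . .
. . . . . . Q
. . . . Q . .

5

Same column: (2,7)–(6,7) (column 7); (3,4)–(4,4) (column 4).
Same diagonal: (1,1)–(4,4) (|1−4| = |1−4| = 3); (3,4)–(5,2) (|3−5| = |4−2| = 2); (3,4)–(6,7) (|3−6| = |4−7| = 3).
Total attacking pairs: 5.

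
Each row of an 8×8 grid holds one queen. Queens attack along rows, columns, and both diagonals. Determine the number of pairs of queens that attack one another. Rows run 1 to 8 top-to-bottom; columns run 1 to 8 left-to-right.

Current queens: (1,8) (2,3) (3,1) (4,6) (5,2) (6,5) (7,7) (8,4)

0

All columns are distinct and no two queens satisfy |Δrow| = |Δcol|, so no pair attacks.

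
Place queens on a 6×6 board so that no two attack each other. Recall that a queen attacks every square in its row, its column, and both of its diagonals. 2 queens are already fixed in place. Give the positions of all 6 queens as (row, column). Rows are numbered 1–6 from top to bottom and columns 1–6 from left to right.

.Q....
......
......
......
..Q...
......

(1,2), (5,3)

(1,2) (2,4) (3,6) (4,1) (5,3) (6,5)

Row 2: attacked by (1,2)→{1,2,3}; (5,3)→{3,6}. Safe: 4, 5. Place at column 4.
Row 3: attacked by (1,2)→{2,4}; (2,4)→{3,4,5}; (5,3)→{1,3,5}. Safe: 6. Place at column 6.
Row 4: attacked by (1,2)→{2,5}; (2,4)→{2,4,6}; (3,6)→{5,6}; (5,3)→{2,3,4}. Safe: 1. Place at column 1.
Row 6: attacked by (1,2)→{2}; (2,4)→{4}; (3,6)→{3,6}; (4,1)→{1,3}; (5,3)→{2,3,4}. Safe: 5. Place at column 5.
Columns [2, 4, 6, 1, 3, 5], r−c [-1, -2, -3, 3, 2, 1], r+c [3, 6, 9, 5, 8, 11] are all distinct, so no two queens attack.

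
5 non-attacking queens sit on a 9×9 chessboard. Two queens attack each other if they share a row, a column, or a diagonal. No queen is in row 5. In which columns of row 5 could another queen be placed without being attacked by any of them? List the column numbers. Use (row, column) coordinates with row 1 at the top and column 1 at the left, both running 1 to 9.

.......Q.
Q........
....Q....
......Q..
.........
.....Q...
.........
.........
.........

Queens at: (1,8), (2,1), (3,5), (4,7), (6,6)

columns 2, 9

(1,8) attacks row 5 at column 8 and diagonals 4.
(2,1) attacks row 5 at column 1 and diagonals 4.
(3,5) attacks row 5 at column 5 and diagonals 3, 7.
(4,7) attacks row 5 at column 7 and diagonals 6, 8.
(6,6) attacks row 5 at column 6 and diagonals 5, 7.
Attacked columns: {1, 3, 4, 5, 6, 7, 8}. Safe: {2, 9}.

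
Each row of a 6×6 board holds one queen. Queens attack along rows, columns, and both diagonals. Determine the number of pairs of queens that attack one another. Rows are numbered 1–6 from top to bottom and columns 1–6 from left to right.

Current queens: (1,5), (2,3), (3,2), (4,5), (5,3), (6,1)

Same column: (1,5)–(4,5) (column 5); (2,3)–(5,3) (column 3).
Same diagonal: (2,3)–(3,2) (|2−3| = |3−2| = 1); (2,3)–(4,5) (|2−4| = |3−5| = 2).
Total attacking pairs: 4.

4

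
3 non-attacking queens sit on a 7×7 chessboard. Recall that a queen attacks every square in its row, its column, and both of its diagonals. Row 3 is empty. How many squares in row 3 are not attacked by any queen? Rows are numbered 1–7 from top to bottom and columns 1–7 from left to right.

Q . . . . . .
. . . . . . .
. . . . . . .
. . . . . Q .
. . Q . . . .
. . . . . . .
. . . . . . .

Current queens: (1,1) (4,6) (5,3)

(1,1) attacks row 3 at column 1 and diagonals 3.
(4,6) attacks row 3 at column 6 and diagonals 5, 7.
(5,3) attacks row 3 at column 3 and diagonals 1, 5.
Attacked columns: {1, 3, 5, 6, 7}. Safe: {2, 4}.

2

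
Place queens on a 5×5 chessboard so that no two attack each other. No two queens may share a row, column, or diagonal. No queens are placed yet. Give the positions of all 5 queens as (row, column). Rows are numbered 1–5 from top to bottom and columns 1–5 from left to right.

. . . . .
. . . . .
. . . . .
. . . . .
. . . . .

Row 1: Safe: 1, 2, 3, 4, 5. Place at column 5.
Row 2: attacked by (1,5)→{4,5}. Safe: 1, 2, 3. Place at column 2.
Row 3: attacked by (1,5)→{3,5}; (2,2)→{1,2,3}. Safe: 4. Place at column 4.
Row 4: attacked by (1,5)→{2,5}; (2,2)→{2,4}; (3,4)→{3,4,5}. Safe: 1. Place at column 1.
Row 5: attacked by (1,5)→{1,5}; (2,2)→{2,5}; (3,4)→{2,4}; (4,1)→{1,2}. Safe: 3. Place at column 3.
Columns [5, 2, 4, 1, 3], r−c [-4, 0, -1, 3, 2], r+c [6, 4, 7, 5, 8] are all distinct, so no two queens attack.

(1,5) (2,2) (3,4) (4,1) (5,3)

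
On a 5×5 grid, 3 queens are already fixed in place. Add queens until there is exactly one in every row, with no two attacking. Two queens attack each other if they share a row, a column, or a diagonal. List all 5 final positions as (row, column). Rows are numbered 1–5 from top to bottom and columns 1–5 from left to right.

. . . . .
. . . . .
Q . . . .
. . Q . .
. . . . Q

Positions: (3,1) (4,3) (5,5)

Row 1: attacked by (3,1)→{1,3}; (4,3)→{3}; (5,5)→{1,5}. Safe: 2, 4. Place at column 2.
Row 2: attacked by (1,2)→{1,2,3}; (3,1)→{1,2}; (4,3)→{1,3,5}; (5,5)→{2,5}. Safe: 4. Place at column 4.
Columns [2, 4, 1, 3, 5], r−c [-1, -2, 2, 1, 0], r+c [3, 6, 4, 7, 10] are all distinct, so no two queens attack.

(1,2) (2,4) (3,1) (4,3) (5,5)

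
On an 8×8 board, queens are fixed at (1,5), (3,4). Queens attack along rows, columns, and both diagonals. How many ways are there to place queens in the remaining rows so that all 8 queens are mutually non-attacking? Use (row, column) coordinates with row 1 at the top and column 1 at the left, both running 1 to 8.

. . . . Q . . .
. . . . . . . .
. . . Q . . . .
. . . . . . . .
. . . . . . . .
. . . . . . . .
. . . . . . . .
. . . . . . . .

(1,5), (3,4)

6

Branch on row 2: col 1 → 1; col 2 → 2; col 7 → 1; col 8 → 2.
Sum: 1 + 2 + 1 + 2 = 6.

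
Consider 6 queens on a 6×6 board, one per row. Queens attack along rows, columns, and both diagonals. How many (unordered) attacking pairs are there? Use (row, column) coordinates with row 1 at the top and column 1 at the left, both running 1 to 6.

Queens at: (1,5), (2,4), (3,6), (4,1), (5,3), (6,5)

2

Same column: (1,5)–(6,5) (column 5).
Same diagonal: (1,5)–(2,4) (|1−2| = |5−4| = 1).
Total attacking pairs: 2.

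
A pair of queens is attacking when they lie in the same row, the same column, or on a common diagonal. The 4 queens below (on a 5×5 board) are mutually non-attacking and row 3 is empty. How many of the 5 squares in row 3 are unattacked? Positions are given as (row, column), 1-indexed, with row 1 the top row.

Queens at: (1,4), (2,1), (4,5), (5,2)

(1,4) attacks row 3 at column 4 and diagonals 2.
(2,1) attacks row 3 at column 1 and diagonals 2.
(4,5) attacks row 3 at column 5 and diagonals 4.
(5,2) attacks row 3 at column 2 and diagonals 4.
Attacked columns: {1, 2, 4, 5}. Safe: {3}.

1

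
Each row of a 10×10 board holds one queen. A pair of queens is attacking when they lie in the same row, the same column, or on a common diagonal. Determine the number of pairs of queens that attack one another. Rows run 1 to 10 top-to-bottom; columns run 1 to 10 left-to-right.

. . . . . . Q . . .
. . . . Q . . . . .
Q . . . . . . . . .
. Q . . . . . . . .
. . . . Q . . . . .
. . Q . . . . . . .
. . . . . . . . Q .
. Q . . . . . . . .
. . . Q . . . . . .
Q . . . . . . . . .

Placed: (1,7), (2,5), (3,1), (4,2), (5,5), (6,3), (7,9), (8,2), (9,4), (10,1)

5

Same column: (2,5)–(5,5) (column 5); (3,1)–(10,1) (column 1); (4,2)–(8,2) (column 2).
Same diagonal: (3,1)–(4,2) (|3−4| = |1−2| = 1); (5,5)–(8,2) (|5−8| = |5−2| = 3).
Total attacking pairs: 5.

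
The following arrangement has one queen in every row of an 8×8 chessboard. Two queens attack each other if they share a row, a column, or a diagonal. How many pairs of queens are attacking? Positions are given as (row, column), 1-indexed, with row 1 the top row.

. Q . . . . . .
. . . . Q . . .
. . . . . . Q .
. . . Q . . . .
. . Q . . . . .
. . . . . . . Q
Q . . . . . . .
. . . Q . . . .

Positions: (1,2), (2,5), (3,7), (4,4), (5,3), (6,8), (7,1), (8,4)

Same column: (4,4)–(8,4) (column 4).
Same diagonal: (4,4)–(5,3) (|4−5| = |4−3| = 1); (4,4)–(7,1) (|4−7| = |4−1| = 3); (5,3)–(7,1) (|5−7| = |3−1| = 2).
Total attacking pairs: 4.

4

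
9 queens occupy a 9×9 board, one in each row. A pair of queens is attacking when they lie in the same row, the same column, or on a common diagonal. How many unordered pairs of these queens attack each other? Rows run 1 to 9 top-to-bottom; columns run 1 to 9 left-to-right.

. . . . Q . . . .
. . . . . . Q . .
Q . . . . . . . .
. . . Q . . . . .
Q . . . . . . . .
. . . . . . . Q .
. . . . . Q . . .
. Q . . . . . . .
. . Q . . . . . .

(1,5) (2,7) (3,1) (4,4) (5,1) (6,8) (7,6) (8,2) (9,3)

3

Same column: (3,1)–(5,1) (column 1).
Same diagonal: (1,5)–(5,1) (|1−5| = |5−1| = 4); (8,2)–(9,3) (|8−9| = |2−3| = 1).
Total attacking pairs: 3.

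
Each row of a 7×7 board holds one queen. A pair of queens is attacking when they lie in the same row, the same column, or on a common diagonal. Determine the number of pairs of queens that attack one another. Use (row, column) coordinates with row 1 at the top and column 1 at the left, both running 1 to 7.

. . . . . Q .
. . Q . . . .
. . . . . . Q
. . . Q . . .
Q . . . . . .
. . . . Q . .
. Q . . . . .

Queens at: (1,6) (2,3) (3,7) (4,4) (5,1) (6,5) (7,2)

All columns are distinct and no two queens satisfy |Δrow| = |Δcol|, so no pair attacks.

0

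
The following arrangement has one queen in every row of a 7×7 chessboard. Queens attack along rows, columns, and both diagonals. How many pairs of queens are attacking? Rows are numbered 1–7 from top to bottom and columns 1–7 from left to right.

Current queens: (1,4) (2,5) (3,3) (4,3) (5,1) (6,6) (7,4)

Same column: (1,4)–(7,4) (column 4); (3,3)–(4,3) (column 3).
Same diagonal: (1,4)–(2,5) (|1−2| = |4−5| = 1); (2,5)–(4,3) (|2−4| = |5−3| = 2); (3,3)–(5,1) (|3−5| = |3−1| = 2); (3,3)–(6,6) (|3−6| = |3−6| = 3).
Total attacking pairs: 6.

6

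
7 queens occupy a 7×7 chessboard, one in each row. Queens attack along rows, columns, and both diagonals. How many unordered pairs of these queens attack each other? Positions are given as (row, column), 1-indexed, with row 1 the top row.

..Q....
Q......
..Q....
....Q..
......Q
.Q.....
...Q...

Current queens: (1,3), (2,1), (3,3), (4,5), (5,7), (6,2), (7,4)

Same column: (1,3)–(3,3) (column 3).
Same diagonal: (1,3)–(5,7) (|1−5| = |3−7| = 4).
Total attacking pairs: 2.

2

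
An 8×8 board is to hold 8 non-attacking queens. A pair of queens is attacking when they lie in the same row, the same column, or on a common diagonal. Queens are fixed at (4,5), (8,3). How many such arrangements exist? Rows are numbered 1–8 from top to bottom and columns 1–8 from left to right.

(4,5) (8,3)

Branch on row 1: col 1 → 0; col 4 → 2; col 6 → 1; col 7 → 0.
Sum: 0 + 2 + 1 + 0 = 3.

3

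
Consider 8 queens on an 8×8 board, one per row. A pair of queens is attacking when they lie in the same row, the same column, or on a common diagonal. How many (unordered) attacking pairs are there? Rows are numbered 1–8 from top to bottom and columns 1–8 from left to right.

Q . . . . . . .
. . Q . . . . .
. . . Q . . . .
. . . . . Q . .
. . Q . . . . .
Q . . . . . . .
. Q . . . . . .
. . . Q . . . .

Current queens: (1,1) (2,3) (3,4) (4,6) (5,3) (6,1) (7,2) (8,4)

Same column: (1,1)–(6,1) (column 1); (2,3)–(5,3) (column 3); (3,4)–(8,4) (column 4).
Same diagonal: (2,3)–(3,4) (|2−3| = |3−4| = 1); (3,4)–(6,1) (|3−6| = |4−1| = 3); (6,1)–(7,2) (|6−7| = |1−2| = 1).
Total attacking pairs: 6.

6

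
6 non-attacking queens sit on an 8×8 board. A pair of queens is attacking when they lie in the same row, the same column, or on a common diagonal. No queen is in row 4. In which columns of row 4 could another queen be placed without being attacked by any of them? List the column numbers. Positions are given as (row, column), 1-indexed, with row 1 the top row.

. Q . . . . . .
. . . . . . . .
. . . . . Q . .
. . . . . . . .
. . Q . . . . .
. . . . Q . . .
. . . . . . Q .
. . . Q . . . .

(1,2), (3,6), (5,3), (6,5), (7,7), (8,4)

(1,2) attacks row 4 at column 2 and diagonals 5.
(3,6) attacks row 4 at column 6 and diagonals 5, 7.
(5,3) attacks row 4 at column 3 and diagonals 2, 4.
(6,5) attacks row 4 at column 5 and diagonals 3, 7.
(7,7) attacks row 4 at column 7 and diagonals 4.
(8,4) attacks row 4 at column 4 and diagonals 8.
Attacked columns: {2, 3, 4, 5, 6, 7, 8}. Safe: {1}.

columns 1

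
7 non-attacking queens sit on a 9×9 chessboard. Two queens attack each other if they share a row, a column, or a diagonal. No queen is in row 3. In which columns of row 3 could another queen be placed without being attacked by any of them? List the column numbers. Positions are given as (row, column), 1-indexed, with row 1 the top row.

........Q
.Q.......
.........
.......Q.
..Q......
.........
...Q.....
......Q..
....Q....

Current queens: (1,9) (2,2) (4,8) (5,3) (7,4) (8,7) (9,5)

(1,9) attacks row 3 at column 9 and diagonals 7.
(2,2) attacks row 3 at column 2 and diagonals 1, 3.
(4,8) attacks row 3 at column 8 and diagonals 7, 9.
(5,3) attacks row 3 at column 3 and diagonals 1, 5.
(7,4) attacks row 3 at column 4 and diagonals 8.
(8,7) attacks row 3 at column 7 and diagonals 2.
(9,5) attacks row 3 at column 5.
Attacked columns: {1, 2, 3, 4, 5, 7, 8, 9}. Safe: {6}.

columns 6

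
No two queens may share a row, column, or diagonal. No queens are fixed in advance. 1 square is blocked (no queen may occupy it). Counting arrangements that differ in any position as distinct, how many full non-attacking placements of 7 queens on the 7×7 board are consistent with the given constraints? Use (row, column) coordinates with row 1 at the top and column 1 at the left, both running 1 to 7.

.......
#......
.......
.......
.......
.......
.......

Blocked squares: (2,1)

33

Branch on row 1: col 1 → 4; col 2 → 7; col 3 → 4; col 4 → 4; col 5 → 4; col 6 → 6; col 7 → 4.
Sum: 4 + 7 + 4 + 4 + 4 + 6 + 4 = 33.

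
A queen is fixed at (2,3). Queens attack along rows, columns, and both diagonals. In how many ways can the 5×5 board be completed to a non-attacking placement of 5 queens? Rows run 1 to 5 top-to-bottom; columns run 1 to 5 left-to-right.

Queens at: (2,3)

Branch on row 1: col 1 → 1; col 5 → 1.
Sum: 1 + 1 = 2.

2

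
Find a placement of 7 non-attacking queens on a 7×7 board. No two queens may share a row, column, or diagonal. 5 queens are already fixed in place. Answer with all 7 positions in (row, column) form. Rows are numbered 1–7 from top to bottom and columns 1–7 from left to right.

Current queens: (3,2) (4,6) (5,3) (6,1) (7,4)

Row 1: attacked by (3,2)→{2,4}; (4,6)→{3,6}; (5,3)→{3,7}; (6,1)→{1,6}; (7,4)→{4}. Safe: 5. Place at column 5.
Row 2: attacked by (1,5)→{4,5,6}; (3,2)→{1,2,3}; (4,6)→{4,6}; (5,3)→{3,6}; (6,1)→{1,5}; (7,4)→{4}. Safe: 7. Place at column 7.
Columns [5, 7, 2, 6, 3, 1, 4], r−c [-4, -5, 1, -2, 2, 5, 3], r+c [6, 9, 5, 10, 8, 7, 11] are all distinct, so no two queens attack.

(1,5) (2,7) (3,2) (4,6) (5,3) (6,1) (7,4)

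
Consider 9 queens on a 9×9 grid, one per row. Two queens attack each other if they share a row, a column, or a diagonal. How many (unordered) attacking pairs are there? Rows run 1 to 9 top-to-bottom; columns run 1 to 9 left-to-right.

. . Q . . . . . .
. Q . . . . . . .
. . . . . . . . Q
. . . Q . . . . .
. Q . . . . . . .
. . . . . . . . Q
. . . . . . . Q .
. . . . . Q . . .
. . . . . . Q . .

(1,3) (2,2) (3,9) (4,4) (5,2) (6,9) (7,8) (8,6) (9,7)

Same column: (2,2)–(5,2) (column 2); (3,9)–(6,9) (column 9).
Same diagonal: (1,3)–(2,2) (|1−2| = |3−2| = 1); (2,2)–(4,4) (|2−4| = |2−4| = 2); (6,9)–(7,8) (|6−7| = |9−8| = 1); (8,6)–(9,7) (|8−9| = |6−7| = 1).
Total attacking pairs: 6.

6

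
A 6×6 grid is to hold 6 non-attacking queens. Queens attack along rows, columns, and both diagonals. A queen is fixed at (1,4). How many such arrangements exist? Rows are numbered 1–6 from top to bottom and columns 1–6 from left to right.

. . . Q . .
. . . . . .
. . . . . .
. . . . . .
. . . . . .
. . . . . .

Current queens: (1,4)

Branch on row 2: col 1 → 1; col 2 → 0; col 6 → 0.
Sum: 1 + 0 + 0 = 1.

1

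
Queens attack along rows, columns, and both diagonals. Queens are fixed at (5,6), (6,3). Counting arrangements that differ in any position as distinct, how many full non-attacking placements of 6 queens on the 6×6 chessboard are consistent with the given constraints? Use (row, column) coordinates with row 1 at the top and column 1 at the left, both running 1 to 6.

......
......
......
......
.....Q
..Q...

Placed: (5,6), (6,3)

1

Branch on row 1: col 1 → 0; col 4 → 1; col 5 → 0.
Sum: 0 + 1 + 0 = 1.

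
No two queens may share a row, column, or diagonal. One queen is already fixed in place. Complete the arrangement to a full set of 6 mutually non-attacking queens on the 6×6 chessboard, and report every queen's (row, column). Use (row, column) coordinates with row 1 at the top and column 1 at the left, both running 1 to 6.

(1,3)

Row 2: attacked by (1,3)→{2,3,4}. Safe: 1, 5, 6. Place at column 6.
Row 3: attacked by (1,3)→{1,3,5}; (2,6)→{5,6}. Safe: 2, 4. Place at column 2.
Row 4: attacked by (1,3)→{3,6}; (2,6)→{4,6}; (3,2)→{1,2,3}. Safe: 5. Place at column 5.
Row 5: attacked by (1,3)→{3}; (2,6)→{3,6}; (3,2)→{2,4}; (4,5)→{4,5,6}. Safe: 1. Place at column 1.
Row 6: attacked by (1,3)→{3}; (2,6)→{2,6}; (3,2)→{2,5}; (4,5)→{3,5}; (5,1)→{1,2}. Safe: 4. Place at column 4.
Columns [3, 6, 2, 5, 1, 4], r−c [-2, -4, 1, -1, 4, 2], r+c [4, 8, 5, 9, 6, 10] are all distinct, so no two queens attack.

(1,3) (2,6) (3,2) (4,5) (5,1) (6,4)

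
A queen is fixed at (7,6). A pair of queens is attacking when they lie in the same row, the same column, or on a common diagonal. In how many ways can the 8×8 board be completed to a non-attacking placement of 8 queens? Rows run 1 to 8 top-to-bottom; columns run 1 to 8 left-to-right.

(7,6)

Branch on row 1: col 1 → 1; col 2 → 3; col 3 → 0; col 4 → 3; col 5 → 6; col 7 → 1; col 8 → 0.
Sum: 1 + 3 + 0 + 3 + 6 + 1 + 0 = 14.

14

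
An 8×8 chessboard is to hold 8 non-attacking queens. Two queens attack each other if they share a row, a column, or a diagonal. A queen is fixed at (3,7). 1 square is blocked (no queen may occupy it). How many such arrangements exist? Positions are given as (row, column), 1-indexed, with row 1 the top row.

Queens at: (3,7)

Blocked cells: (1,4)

11

Branch on row 1: col 1 → 0; col 2 → 2; col 3 → 2; col 6 → 7; col 8 → 0.
Sum: 0 + 2 + 2 + 7 + 0 = 11.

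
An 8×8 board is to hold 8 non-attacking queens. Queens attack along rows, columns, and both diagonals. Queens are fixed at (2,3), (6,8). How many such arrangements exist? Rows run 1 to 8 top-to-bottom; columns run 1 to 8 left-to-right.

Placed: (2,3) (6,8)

4

Branch on row 1: col 1 → 0; col 5 → 1; col 6 → 3; col 7 → 0.
Sum: 0 + 1 + 3 + 0 = 4.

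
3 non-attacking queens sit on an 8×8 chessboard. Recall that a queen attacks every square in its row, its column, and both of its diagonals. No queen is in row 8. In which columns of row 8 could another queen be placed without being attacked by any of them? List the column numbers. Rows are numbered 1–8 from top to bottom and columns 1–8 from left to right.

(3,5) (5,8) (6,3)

(3,5) attacks row 8 at column 5.
(5,8) attacks row 8 at column 8 and diagonals 5.
(6,3) attacks row 8 at column 3 and diagonals 1, 5.
Attacked columns: {1, 3, 5, 8}. Safe: {2, 4, 6, 7}.

columns 2, 4, 6, 7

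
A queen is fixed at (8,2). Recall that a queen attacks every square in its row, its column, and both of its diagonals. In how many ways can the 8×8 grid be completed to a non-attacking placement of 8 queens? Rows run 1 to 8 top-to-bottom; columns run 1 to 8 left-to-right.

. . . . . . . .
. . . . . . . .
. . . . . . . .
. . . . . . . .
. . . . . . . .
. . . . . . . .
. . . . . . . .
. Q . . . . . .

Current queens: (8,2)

8

Branch on row 1: col 1 → 0; col 3 → 2; col 4 → 3; col 5 → 3; col 6 → 0; col 7 → 0; col 8 → 0.
Sum: 0 + 2 + 3 + 3 + 0 + 0 + 0 = 8.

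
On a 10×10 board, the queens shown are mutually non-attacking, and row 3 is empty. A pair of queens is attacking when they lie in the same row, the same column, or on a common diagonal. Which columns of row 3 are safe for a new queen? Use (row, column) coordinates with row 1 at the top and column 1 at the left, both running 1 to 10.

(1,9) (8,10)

(1,9) attacks row 3 at column 9 and diagonals 7.
(8,10) attacks row 3 at column 10 and diagonals 5.
Attacked columns: {5, 7, 9, 10}. Safe: {1, 2, 3, 4, 6, 8}.

columns 1, 2, 3, 4, 6, 8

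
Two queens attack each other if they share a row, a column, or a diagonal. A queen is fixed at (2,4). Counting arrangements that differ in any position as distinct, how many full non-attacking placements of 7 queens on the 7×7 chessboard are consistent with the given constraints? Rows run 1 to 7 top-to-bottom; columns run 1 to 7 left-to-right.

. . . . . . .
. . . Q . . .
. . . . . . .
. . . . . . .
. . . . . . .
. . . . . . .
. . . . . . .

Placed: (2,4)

6

Branch on row 1: col 1 → 1; col 2 → 2; col 6 → 2; col 7 → 1.
Sum: 1 + 2 + 2 + 1 = 6.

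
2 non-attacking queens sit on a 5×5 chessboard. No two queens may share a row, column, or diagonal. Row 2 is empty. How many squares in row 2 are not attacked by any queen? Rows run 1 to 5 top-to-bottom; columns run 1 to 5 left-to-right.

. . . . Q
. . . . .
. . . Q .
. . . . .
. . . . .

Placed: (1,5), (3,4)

2

(1,5) attacks row 2 at column 5 and diagonals 4.
(3,4) attacks row 2 at column 4 and diagonals 3, 5.
Attacked columns: {3, 4, 5}. Safe: {1, 2}.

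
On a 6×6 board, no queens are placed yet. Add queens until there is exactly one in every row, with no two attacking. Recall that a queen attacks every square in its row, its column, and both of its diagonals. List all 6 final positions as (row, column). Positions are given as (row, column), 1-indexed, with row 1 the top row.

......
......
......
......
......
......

Row 1: Safe: 1, 2, 3, 4, 5, 6. Place at column 4.
Row 2: attacked by (1,4)→{3,4,5}. Safe: 1, 2, 6. Place at column 1.
Row 3: attacked by (1,4)→{2,4,6}; (2,1)→{1,2}. Safe: 3, 5. Place at column 5.
Row 4: attacked by (1,4)→{1,4}; (2,1)→{1,3}; (3,5)→{4,5,6}. Safe: 2. Place at column 2.
Row 5: attacked by (1,4)→{4}; (2,1)→{1,4}; (3,5)→{3,5}; (4,2)→{1,2,3}. Safe: 6. Place at column 6.
Row 6: attacked by (1,4)→{4}; (2,1)→{1,5}; (3,5)→{2,5}; (4,2)→{2,4}; (5,6)→{5,6}. Safe: 3. Place at column 3.
Columns [4, 1, 5, 2, 6, 3], r−c [-3, 1, -2, 2, -1, 3], r+c [5, 3, 8, 6, 11, 9] are all distinct, so no two queens attack.

(1,4) (2,1) (3,5) (4,2) (5,6) (6,3)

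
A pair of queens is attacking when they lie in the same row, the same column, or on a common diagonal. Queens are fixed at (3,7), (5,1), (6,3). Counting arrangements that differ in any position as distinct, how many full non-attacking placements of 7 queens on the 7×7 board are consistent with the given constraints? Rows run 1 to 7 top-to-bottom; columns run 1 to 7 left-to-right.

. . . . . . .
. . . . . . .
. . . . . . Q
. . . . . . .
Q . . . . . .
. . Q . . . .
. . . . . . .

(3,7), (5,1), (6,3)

1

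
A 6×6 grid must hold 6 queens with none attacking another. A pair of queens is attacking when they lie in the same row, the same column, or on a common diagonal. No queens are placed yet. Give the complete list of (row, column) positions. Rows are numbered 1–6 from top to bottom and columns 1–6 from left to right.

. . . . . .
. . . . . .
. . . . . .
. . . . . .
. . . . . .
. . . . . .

Row 1: Safe: 1, 2, 3, 4, 5, 6. Place at column 3.
Row 2: attacked by (1,3)→{2,3,4}. Safe: 1, 5, 6. Place at column 6.
Row 3: attacked by (1,3)→{1,3,5}; (2,6)→{5,6}. Safe: 2, 4. Place at column 2.
Row 4: attacked by (1,3)→{3,6}; (2,6)→{4,6}; (3,2)→{1,2,3}. Safe: 5. Place at column 5.
Row 5: attacked by (1,3)→{3}; (2,6)→{3,6}; (3,2)→{2,4}; (4,5)→{4,5,6}. Safe: 1. Place at column 1.
Row 6: attacked by (1,3)→{3}; (2,6)→{2,6}; (3,2)→{2,5}; (4,5)→{3,5}; (5,1)→{1,2}. Safe: 4. Place at column 4.
Columns [3, 6, 2, 5, 1, 4], r−c [-2, -4, 1, -1, 4, 2], r+c [4, 8, 5, 9, 6, 10] are all distinct, so no two queens attack.

(1,3) (2,6) (3,2) (4,5) (5,1) (6,4)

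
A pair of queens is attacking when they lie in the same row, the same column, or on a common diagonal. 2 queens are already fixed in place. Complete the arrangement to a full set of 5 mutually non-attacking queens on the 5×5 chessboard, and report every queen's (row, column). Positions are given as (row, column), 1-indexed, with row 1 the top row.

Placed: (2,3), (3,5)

(1,1) (2,3) (3,5) (4,2) (5,4)

Row 1: attacked by (2,3)→{2,3,4}; (3,5)→{3,5}. Safe: 1. Place at column 1.
Row 4: attacked by (1,1)→{1,4}; (2,3)→{1,3,5}; (3,5)→{4,5}. Safe: 2. Place at column 2.
Row 5: attacked by (1,1)→{1,5}; (2,3)→{3}; (3,5)→{3,5}; (4,2)→{1,2,3}. Safe: 4. Place at column 4.
Columns [1, 3, 5, 2, 4], r−c [0, -1, -2, 2, 1], r+c [2, 5, 8, 6, 9] are all distinct, so no two queens attack.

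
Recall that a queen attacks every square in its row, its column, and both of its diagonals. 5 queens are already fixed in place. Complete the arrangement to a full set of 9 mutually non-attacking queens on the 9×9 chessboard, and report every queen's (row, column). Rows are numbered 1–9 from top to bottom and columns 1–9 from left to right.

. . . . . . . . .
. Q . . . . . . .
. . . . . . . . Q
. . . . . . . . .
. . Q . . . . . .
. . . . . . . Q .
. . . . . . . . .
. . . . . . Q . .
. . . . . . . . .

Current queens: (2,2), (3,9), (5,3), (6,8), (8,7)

Row 1: attacked by (2,2)→{1,2,3}; (3,9)→{7,9}; (5,3)→{3,7}; (6,8)→{3,8}; (8,7)→{7}. Safe: 4, 5, 6. Place at column 6.
Row 4: attacked by (1,6)→{3,6,9}; (2,2)→{2,4}; (3,9)→{8,9}; (5,3)→{2,3,4}; (6,8)→{6,8}; (8,7)→{3,7}. Safe: 1, 5. Place at column 5.
Row 7: attacked by (1,6)→{6}; (2,2)→{2,7}; (3,9)→{5,9}; (4,5)→{2,5,8}; (5,3)→{1,3,5}; (6,8)→{7,8,9}; (8,7)→{6,7,8}. Safe: 4. Place at column 4.
Row 9: attacked by (1,6)→{6}; (2,2)→{2,9}; (3,9)→{3,9}; (4,5)→{5}; (5,3)→{3,7}; (6,8)→{5,8}; (7,4)→{2,4,6}; (8,7)→{6,7,8}. Safe: 1. Place at column 1.
Columns [6, 2, 9, 5, 3, 8, 4, 7, 1], r−c [-5, 0, -6, -1, 2, -2, 3, 1, 8], r+c [7, 4, 12, 9, 8, 14, 11, 15, 10] are all distinct, so no two queens attack.

(1,6) (2,2) (3,9) (4,5) (5,3) (6,8) (7,4) (8,7) (9,1)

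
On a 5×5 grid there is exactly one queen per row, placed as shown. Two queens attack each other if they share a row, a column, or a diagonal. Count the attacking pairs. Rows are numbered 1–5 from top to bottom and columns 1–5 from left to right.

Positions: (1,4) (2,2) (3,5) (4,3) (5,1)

All columns are distinct and no two queens satisfy |Δrow| = |Δcol|, so no pair attacks.

0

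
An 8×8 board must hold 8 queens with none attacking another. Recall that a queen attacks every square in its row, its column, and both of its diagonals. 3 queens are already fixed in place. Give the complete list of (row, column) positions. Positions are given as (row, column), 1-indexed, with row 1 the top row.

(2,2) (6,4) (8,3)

(1,5) (2,2) (3,6) (4,1) (5,7) (6,4) (7,8) (8,3)

Row 1: attacked by (2,2)→{1,2,3}; (6,4)→{4}; (8,3)→{3}. Safe: 5, 6, 7, 8. Place at column 5.
Row 3: attacked by (1,5)→{3,5,7}; (2,2)→{1,2,3}; (6,4)→{1,4,7}; (8,3)→{3,8}. Safe: 6. Place at column 6.
Row 4: attacked by (1,5)→{2,5,8}; (2,2)→{2,4}; (3,6)→{5,6,7}; (6,4)→{2,4,6}; (8,3)→{3,7}. Safe: 1. Place at column 1.
Row 5: attacked by (1,5)→{1,5}; (2,2)→{2,5}; (3,6)→{4,6,8}; (4,1)→{1,2}; (6,4)→{3,4,5}; (8,3)→{3,6}. Safe: 7. Place at column 7.
Row 7: attacked by (1,5)→{5}; (2,2)→{2,7}; (3,6)→{2,6}; (4,1)→{1,4}; (5,7)→{5,7}; (6,4)→{3,4,5}; (8,3)→{2,3,4}. Safe: 8. Place at column 8.
Columns [5, 2, 6, 1, 7, 4, 8, 3], r−c [-4, 0, -3, 3, -2, 2, -1, 5], r+c [6, 4, 9, 5, 12, 10, 15, 11] are all distinct, so no two queens attack.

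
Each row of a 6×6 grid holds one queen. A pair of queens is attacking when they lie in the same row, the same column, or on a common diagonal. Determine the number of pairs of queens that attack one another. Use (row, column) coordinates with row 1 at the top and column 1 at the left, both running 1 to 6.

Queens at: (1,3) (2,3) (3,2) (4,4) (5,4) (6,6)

Same column: (1,3)–(2,3) (column 3); (4,4)–(5,4) (column 4).
Same diagonal: (2,3)–(3,2) (|2−3| = |3−2| = 1); (3,2)–(5,4) (|3−5| = |2−4| = 2); (4,4)–(6,6) (|4−6| = |4−6| = 2).
Total attacking pairs: 5.

5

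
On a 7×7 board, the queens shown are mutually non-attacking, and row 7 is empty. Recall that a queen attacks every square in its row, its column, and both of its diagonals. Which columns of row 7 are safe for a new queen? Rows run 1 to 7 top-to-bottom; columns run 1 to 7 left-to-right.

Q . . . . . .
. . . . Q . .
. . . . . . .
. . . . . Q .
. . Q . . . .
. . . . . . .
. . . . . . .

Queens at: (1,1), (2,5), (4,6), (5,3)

columns 2, 4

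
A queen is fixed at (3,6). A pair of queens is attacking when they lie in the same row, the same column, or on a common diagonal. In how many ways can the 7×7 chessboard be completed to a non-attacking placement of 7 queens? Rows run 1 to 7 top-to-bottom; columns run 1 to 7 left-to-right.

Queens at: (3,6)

6

Branch on row 1: col 1 → 0; col 2 → 1; col 3 → 2; col 5 → 2; col 7 → 1.
Sum: 0 + 1 + 2 + 2 + 1 = 6.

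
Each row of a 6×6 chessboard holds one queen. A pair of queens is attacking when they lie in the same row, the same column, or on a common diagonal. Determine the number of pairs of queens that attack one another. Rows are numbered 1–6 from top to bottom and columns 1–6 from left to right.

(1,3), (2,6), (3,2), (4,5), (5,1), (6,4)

All columns are distinct and no two queens satisfy |Δrow| = |Δcol|, so no pair attacks.

0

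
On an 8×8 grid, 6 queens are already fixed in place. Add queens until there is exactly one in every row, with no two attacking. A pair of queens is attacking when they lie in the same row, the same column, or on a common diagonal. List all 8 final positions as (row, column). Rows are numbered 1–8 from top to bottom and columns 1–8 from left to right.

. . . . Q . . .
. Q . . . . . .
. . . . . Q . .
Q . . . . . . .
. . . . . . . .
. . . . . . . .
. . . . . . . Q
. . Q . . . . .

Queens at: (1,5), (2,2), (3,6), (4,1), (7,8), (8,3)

(1,5) (2,2) (3,6) (4,1) (5,7) (6,4) (7,8) (8,3)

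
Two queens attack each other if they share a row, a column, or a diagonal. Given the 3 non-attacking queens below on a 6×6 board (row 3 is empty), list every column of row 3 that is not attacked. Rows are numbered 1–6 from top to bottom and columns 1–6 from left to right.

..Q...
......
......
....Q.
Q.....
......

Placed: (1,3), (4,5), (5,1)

(1,3) attacks row 3 at column 3 and diagonals 1, 5.
(4,5) attacks row 3 at column 5 and diagonals 4, 6.
(5,1) attacks row 3 at column 1 and diagonals 3.
Attacked columns: {1, 3, 4, 5, 6}. Safe: {2}.

columns 2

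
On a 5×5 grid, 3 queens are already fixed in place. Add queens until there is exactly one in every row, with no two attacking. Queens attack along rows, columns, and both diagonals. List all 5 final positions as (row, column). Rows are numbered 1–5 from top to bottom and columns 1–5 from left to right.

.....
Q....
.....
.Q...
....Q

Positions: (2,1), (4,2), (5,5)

(1,3) (2,1) (3,4) (4,2) (5,5)

Row 1: attacked by (2,1)→{1,2}; (4,2)→{2,5}; (5,5)→{1,5}. Safe: 3, 4. Place at column 3.
Row 3: attacked by (1,3)→{1,3,5}; (2,1)→{1,2}; (4,2)→{1,2,3}; (5,5)→{3,5}. Safe: 4. Place at column 4.
Columns [3, 1, 4, 2, 5], r−c [-2, 1, -1, 2, 0], r+c [4, 3, 7, 6, 10] are all distinct, so no two queens attack.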